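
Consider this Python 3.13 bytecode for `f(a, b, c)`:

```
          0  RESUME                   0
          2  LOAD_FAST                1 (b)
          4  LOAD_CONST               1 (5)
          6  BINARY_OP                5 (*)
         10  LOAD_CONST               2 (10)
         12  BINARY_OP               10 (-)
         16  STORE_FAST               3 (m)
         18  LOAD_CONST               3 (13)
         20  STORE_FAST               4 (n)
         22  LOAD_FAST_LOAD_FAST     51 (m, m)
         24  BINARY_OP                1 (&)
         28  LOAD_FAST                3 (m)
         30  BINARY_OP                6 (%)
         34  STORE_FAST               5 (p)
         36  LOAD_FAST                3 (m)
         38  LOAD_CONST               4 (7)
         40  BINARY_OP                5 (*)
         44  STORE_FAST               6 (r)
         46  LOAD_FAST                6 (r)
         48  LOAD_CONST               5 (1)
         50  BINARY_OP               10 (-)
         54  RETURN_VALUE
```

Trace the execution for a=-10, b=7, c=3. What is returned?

174

LOAD_FAST b → push 7. Stack: [7]
LOAD_CONST → push 5. Stack: [7, 5]
BINARY_OP * → 7 * 5 = 35. Stack: [35]
LOAD_CONST → push 10. Stack: [35, 10]
BINARY_OP - → 35 - 10 = 25. Stack: [25]
STORE_FAST m → m=25. Stack: []
LOAD_CONST → push 13. Stack: [13]
STORE_FAST n → n=13. Stack: []
LOAD_FAST_LOAD_FAST m,m → push 25,25. Stack: [25, 25]
BINARY_OP & → 25 & 25 = 25. Stack: [25]
LOAD_FAST m → push 25. Stack: [25, 25]
BINARY_OP % → 25 % 25 = 0. Stack: [0]
STORE_FAST p → p=0. Stack: []
LOAD_FAST m → push 25. Stack: [25]
LOAD_CONST → push 7. Stack: [25, 7]
BINARY_OP * → 25 * 7 = 175. Stack: [175]
STORE_FAST r → r=175. Stack: []
LOAD_FAST r → push 175. Stack: [175]
LOAD_CONST → push 1. Stack: [175, 1]
BINARY_OP - → 175 - 1 = 174. Stack: [174]
RETURN_VALUE → return 174.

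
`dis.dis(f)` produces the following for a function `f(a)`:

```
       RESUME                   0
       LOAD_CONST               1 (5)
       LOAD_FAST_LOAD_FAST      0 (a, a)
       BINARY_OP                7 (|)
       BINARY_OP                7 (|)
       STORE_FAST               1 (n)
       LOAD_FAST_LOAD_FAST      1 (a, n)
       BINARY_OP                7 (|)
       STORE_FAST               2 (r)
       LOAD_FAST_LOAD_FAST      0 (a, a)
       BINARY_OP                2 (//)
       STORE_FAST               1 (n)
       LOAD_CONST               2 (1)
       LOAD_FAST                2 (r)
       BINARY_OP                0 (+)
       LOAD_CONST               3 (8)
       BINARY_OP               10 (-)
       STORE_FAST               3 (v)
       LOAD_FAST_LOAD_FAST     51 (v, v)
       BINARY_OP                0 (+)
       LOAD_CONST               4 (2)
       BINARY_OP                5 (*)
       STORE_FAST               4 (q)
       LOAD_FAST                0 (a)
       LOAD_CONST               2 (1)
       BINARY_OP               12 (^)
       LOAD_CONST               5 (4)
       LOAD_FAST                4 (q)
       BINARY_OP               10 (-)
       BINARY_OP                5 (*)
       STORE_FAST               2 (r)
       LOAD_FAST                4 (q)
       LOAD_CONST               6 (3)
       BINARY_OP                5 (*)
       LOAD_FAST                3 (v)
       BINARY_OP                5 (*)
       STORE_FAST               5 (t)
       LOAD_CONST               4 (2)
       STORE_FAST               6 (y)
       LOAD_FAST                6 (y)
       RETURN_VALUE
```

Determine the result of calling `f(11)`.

2

LOAD_CONST → push 5. Stack: [5]
LOAD_FAST_LOAD_FAST a,a → push 11,11. Stack: [5, 11, 11]
BINARY_OP | → 11 | 11 = 11. Stack: [5, 11]
BINARY_OP | → 5 | 11 = 15. Stack: [15]
STORE_FAST n → n=15. Stack: []
LOAD_FAST_LOAD_FAST a,n → push 11,15. Stack: [11, 15]
BINARY_OP | → 11 | 15 = 15. Stack: [15]
STORE_FAST r → r=15. Stack: []
LOAD_FAST_LOAD_FAST a,a → push 11,11. Stack: [11, 11]
BINARY_OP // → 11 // 11 = 1. Stack: [1]
STORE_FAST n → n=1. Stack: []
LOAD_CONST → push 1. Stack: [1]
LOAD_FAST r → push 15. Stack: [1, 15]
BINARY_OP + → 1 + 15 = 16. Stack: [16]
LOAD_CONST → push 8. Stack: [16, 8]
BINARY_OP - → 16 - 8 = 8. Stack: [8]
STORE_FAST v → v=8. Stack: []
LOAD_FAST_LOAD_FAST v,v → push 8,8. Stack: [8, 8]
BINARY_OP + → 8 + 8 = 16. Stack: [16]
LOAD_CONST → push 2. Stack: [16, 2]
BINARY_OP * → 16 * 2 = 32. Stack: [32]
STORE_FAST q → q=32. Stack: []
LOAD_FAST a → push 11. Stack: [11]
LOAD_CONST → push 1. Stack: [11, 1]
BINARY_OP ^ → 11 ^ 1 = 10. Stack: [10]
LOAD_CONST → push 4. Stack: [10, 4]
LOAD_FAST q → push 32. Stack: [10, 4, 32]
BINARY_OP - → 4 - 32 = -28. Stack: [10, -28]
BINARY_OP * → 10 * -28 = -280. Stack: [-280]
STORE_FAST r → r=-280. Stack: []
LOAD_FAST q → push 32. Stack: [32]
LOAD_CONST → push 3. Stack: [32, 3]
BINARY_OP * → 32 * 3 = 96. Stack: [96]
LOAD_FAST v → push 8. Stack: [96, 8]
BINARY_OP * → 96 * 8 = 768. Stack: [768]
STORE_FAST t → t=768. Stack: []
LOAD_CONST → push 2. Stack: [2]
STORE_FAST y → y=2. Stack: []
LOAD_FAST y → push 2. Stack: [2]
RETURN_VALUE → return 2.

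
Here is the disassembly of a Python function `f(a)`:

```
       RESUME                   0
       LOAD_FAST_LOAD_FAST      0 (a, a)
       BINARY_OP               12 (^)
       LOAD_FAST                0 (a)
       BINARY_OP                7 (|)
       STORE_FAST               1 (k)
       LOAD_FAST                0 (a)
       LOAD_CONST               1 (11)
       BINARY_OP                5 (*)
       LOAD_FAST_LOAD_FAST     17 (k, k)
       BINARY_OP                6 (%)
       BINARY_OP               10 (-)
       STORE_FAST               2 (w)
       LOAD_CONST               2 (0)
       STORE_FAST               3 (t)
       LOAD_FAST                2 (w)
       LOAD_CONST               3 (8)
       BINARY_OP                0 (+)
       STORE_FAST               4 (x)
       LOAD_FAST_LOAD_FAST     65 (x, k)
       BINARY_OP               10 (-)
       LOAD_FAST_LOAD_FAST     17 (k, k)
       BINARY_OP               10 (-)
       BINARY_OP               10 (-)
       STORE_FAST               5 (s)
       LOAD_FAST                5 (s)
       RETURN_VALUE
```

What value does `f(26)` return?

268

LOAD_FAST_LOAD_FAST a,a → push 26,26. Stack: [26, 26]
BINARY_OP ^ → 26 ^ 26 = 0. Stack: [0]
LOAD_FAST a → push 26. Stack: [0, 26]
BINARY_OP | → 0 | 26 = 26. Stack: [26]
STORE_FAST k → k=26. Stack: []
LOAD_FAST a → push 26. Stack: [26]
LOAD_CONST → push 11. Stack: [26, 11]
BINARY_OP * → 26 * 11 = 286. Stack: [286]
LOAD_FAST_LOAD_FAST k,k → push 26,26. Stack: [286, 26, 26]
BINARY_OP % → 26 % 26 = 0. Stack: [286, 0]
BINARY_OP - → 286 - 0 = 286. Stack: [286]
STORE_FAST w → w=286. Stack: []
LOAD_CONST → push 0. Stack: [0]
STORE_FAST t → t=0. Stack: []
LOAD_FAST w → push 286. Stack: [286]
LOAD_CONST → push 8. Stack: [286, 8]
BINARY_OP + → 286 + 8 = 294. Stack: [294]
STORE_FAST x → x=294. Stack: []
LOAD_FAST_LOAD_FAST x,k → push 294,26. Stack: [294, 26]
BINARY_OP - → 294 - 26 = 268. Stack: [268]
LOAD_FAST_LOAD_FAST k,k → push 26,26. Stack: [268, 26, 26]
BINARY_OP - → 26 - 26 = 0. Stack: [268, 0]
BINARY_OP - → 268 - 0 = 268. Stack: [268]
STORE_FAST s → s=268. Stack: []
LOAD_FAST s → push 268. Stack: [268]
RETURN_VALUE → return 268.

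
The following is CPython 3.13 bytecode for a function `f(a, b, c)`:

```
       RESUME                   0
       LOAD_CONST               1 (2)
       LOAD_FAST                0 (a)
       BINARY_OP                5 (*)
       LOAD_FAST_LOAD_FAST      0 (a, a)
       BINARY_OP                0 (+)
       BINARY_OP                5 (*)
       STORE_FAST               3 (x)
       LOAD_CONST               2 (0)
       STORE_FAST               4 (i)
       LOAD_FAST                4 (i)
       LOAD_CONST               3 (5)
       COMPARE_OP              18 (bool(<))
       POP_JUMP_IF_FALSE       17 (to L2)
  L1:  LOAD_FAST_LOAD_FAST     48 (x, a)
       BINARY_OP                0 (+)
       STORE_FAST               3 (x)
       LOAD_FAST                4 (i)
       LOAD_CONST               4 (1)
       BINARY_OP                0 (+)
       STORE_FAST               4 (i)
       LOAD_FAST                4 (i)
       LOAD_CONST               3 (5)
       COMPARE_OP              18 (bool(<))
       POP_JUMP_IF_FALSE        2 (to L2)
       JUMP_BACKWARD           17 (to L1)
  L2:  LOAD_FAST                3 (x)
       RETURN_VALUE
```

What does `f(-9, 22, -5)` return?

LOAD_CONST → push 2
LOAD_FAST a → push -9
BINARY_OP * → 2 * -9 = -18
LOAD_FAST_LOAD_FAST a,a → push -9,-9
BINARY_OP + → -9 + -9 = -18
BINARY_OP * → -18 * -18 = 324
STORE_FAST x → x=324
LOAD_CONST → push 0
STORE_FAST i → i=0
LOAD_FAST i → push 0
LOAD_CONST → push 5
COMPARE_OP bool(<) → 0 vs 5 = True
POP_JUMP_IF_FALSE → pop True; no jump
LOAD_FAST_LOAD_FAST x,a → push 324,-9
BINARY_OP + → 324 + -9 = 315
STORE_FAST x → x=315
LOAD_FAST i → push 0
LOAD_CONST → push 1
BINARY_OP + → 0 + 1 = 1
STORE_FAST i → i=1
LOAD_FAST i → push 1
LOAD_CONST → push 5
COMPARE_OP bool(<) → 1 vs 5 = True
POP_JUMP_IF_FALSE → pop True; no jump
LOAD_FAST_LOAD_FAST x,a → push 315,-9
BINARY_OP + → 315 + -9 = 306
STORE_FAST x → x=306
LOAD_FAST i → push 1
LOAD_CONST → push 1
BINARY_OP + → 1 + 1 = 2
STORE_FAST i → i=2
LOAD_FAST i → push 2
LOAD_CONST → push 5
COMPARE_OP bool(<) → 2 vs 5 = True
POP_JUMP_IF_FALSE → pop True; no jump
LOAD_FAST_LOAD_FAST x,a → push 306,-9
BINARY_OP + → 306 + -9 = 297
STORE_FAST x → x=297
LOAD_FAST i → push 2
LOAD_CONST → push 1
BINARY_OP + → 2 + 1 = 3
STORE_FAST i → i=3
LOAD_FAST i → push 3
LOAD_CONST → push 5
COMPARE_OP bool(<) → 3 vs 5 = True
POP_JUMP_IF_FALSE → pop True; no jump
LOAD_FAST_LOAD_FAST x,a → push 297,-9
BINARY_OP + → 297 + -9 = 288
STORE_FAST x → x=288
LOAD_FAST i → push 3
LOAD_CONST → push 1
BINARY_OP + → 3 + 1 = 4
STORE_FAST i → i=4
LOAD_FAST i → push 4
LOAD_CONST → push 5
COMPARE_OP bool(<) → 4 vs 5 = True
POP_JUMP_IF_FALSE → pop True; no jump
LOAD_FAST_LOAD_FAST x,a → push 288,-9
BINARY_OP + → 288 + -9 = 279
STORE_FAST x → x=279
LOAD_FAST i → push 4
LOAD_CONST → push 1
BINARY_OP + → 4 + 1 = 5
STORE_FAST i → i=5
LOAD_FAST i → push 5
LOAD_CONST → push 5
COMPARE_OP bool(<) → 5 vs 5 = False
POP_JUMP_IF_FALSE → pop False; jump
LOAD_FAST x → push 279
RETURN_VALUE → return 279.

279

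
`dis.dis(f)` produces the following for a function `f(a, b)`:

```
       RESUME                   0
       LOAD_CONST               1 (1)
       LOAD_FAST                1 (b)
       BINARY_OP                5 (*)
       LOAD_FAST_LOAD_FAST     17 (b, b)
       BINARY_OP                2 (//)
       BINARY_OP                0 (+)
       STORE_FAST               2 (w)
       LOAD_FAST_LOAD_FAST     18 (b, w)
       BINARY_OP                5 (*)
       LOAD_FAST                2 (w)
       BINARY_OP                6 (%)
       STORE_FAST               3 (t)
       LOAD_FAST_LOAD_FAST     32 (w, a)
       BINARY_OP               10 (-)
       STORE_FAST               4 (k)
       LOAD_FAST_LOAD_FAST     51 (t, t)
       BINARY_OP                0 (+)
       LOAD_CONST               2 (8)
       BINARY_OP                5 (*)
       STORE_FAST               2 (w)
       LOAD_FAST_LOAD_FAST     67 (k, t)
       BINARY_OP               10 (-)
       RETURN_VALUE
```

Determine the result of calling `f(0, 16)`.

17

LOAD_CONST → push 1. Stack: [1]
LOAD_FAST b → push 16. Stack: [1, 16]
BINARY_OP * → 1 * 16 = 16. Stack: [16]
LOAD_FAST_LOAD_FAST b,b → push 16,16. Stack: [16, 16, 16]
BINARY_OP // → 16 // 16 = 1. Stack: [16, 1]
BINARY_OP + → 16 + 1 = 17. Stack: [17]
STORE_FAST w → w=17. Stack: []
LOAD_FAST_LOAD_FAST b,w → push 16,17. Stack: [16, 17]
BINARY_OP * → 16 * 17 = 272. Stack: [272]
LOAD_FAST w → push 17. Stack: [272, 17]
BINARY_OP % → 272 % 17 = 0. Stack: [0]
STORE_FAST t → t=0. Stack: []
LOAD_FAST_LOAD_FAST w,a → push 17,0. Stack: [17, 0]
BINARY_OP - → 17 - 0 = 17. Stack: [17]
STORE_FAST k → k=17. Stack: []
LOAD_FAST_LOAD_FAST t,t → push 0,0. Stack: [0, 0]
BINARY_OP + → 0 + 0 = 0. Stack: [0]
LOAD_CONST → push 8. Stack: [0, 8]
BINARY_OP * → 0 * 8 = 0. Stack: [0]
STORE_FAST w → w=0. Stack: []
LOAD_FAST_LOAD_FAST k,t → push 17,0. Stack: [17, 0]
BINARY_OP - → 17 - 0 = 17. Stack: [17]
RETURN_VALUE → return 17.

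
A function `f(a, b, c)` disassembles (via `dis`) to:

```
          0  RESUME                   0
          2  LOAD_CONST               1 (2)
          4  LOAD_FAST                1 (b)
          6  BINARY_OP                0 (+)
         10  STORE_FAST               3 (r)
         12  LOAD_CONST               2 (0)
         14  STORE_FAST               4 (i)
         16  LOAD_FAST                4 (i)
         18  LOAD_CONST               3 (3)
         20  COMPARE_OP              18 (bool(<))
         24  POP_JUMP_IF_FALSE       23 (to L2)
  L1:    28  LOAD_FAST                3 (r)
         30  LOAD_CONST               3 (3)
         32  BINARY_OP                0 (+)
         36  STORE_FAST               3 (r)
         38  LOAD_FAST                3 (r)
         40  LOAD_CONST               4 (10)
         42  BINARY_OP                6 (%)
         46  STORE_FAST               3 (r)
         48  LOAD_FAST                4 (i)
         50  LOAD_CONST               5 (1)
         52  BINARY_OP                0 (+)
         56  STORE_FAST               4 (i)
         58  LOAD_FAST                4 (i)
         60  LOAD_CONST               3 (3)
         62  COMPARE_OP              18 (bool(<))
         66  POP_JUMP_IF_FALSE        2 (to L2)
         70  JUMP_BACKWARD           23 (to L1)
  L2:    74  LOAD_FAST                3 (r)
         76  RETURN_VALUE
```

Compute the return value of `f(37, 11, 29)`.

LOAD_CONST → push 2. Stack: [2]
LOAD_FAST b → push 11. Stack: [2, 11]
BINARY_OP + → 2 + 11 = 13. Stack: [13]
STORE_FAST r → r=13. Stack: []
LOAD_CONST → push 0. Stack: [0]
STORE_FAST i → i=0. Stack: []
LOAD_FAST i → push 0. Stack: [0]
LOAD_CONST → push 3. Stack: [0, 3]
COMPARE_OP bool(<) → 0 vs 3 = True. Stack: [True]
POP_JUMP_IF_FALSE → pop True; no jump. Stack: []
LOAD_FAST r → push 13. Stack: [13]
LOAD_CONST → push 3. Stack: [13, 3]
BINARY_OP + → 13 + 3 = 16. Stack: [16]
STORE_FAST r → r=16. Stack: []
LOAD_FAST r → push 16. Stack: [16]
LOAD_CONST → push 10. Stack: [16, 10]
BINARY_OP % → 16 % 10 = 6. Stack: [6]
STORE_FAST r → r=6. Stack: []
LOAD_FAST i → push 0. Stack: [0]
LOAD_CONST → push 1. Stack: [0, 1]
BINARY_OP + → 0 + 1 = 1. Stack: [1]
STORE_FAST i → i=1. Stack: []
LOAD_FAST i → push 1. Stack: [1]
LOAD_CONST → push 3. Stack: [1, 3]
COMPARE_OP bool(<) → 1 vs 3 = True. Stack: [True]
POP_JUMP_IF_FALSE → pop True; no jump. Stack: []
LOAD_FAST r → push 6. Stack: [6]
LOAD_CONST → push 3. Stack: [6, 3]
BINARY_OP + → 6 + 3 = 9. Stack: [9]
STORE_FAST r → r=9. Stack: []
LOAD_FAST r → push 9. Stack: [9]
LOAD_CONST → push 10. Stack: [9, 10]
BINARY_OP % → 9 % 10 = 9. Stack: [9]
STORE_FAST r → r=9. Stack: []
LOAD_FAST i → push 1. Stack: [1]
LOAD_CONST → push 1. Stack: [1, 1]
BINARY_OP + → 1 + 1 = 2. Stack: [2]
STORE_FAST i → i=2. Stack: []
LOAD_FAST i → push 2. Stack: [2]
LOAD_CONST → push 3. Stack: [2, 3]
COMPARE_OP bool(<) → 2 vs 3 = True. Stack: [True]
POP_JUMP_IF_FALSE → pop True; no jump. Stack: []
LOAD_FAST r → push 9. Stack: [9]
LOAD_CONST → push 3. Stack: [9, 3]
BINARY_OP + → 9 + 3 = 12. Stack: [12]
STORE_FAST r → r=12. Stack: []
LOAD_FAST r → push 12. Stack: [12]
LOAD_CONST → push 10. Stack: [12, 10]
BINARY_OP % → 12 % 10 = 2. Stack: [2]
STORE_FAST r → r=2. Stack: []
LOAD_FAST i → push 2. Stack: [2]
LOAD_CONST → push 1. Stack: [2, 1]
BINARY_OP + → 2 + 1 = 3. Stack: [3]
STORE_FAST i → i=3. Stack: []
LOAD_FAST i → push 3. Stack: [3]
LOAD_CONST → push 3. Stack: [3, 3]
COMPARE_OP bool(<) → 3 vs 3 = False. Stack: [False]
POP_JUMP_IF_FALSE → pop False; jump. Stack: []
LOAD_FAST r → push 2. Stack: [2]
RETURN_VALUE → return 2.

2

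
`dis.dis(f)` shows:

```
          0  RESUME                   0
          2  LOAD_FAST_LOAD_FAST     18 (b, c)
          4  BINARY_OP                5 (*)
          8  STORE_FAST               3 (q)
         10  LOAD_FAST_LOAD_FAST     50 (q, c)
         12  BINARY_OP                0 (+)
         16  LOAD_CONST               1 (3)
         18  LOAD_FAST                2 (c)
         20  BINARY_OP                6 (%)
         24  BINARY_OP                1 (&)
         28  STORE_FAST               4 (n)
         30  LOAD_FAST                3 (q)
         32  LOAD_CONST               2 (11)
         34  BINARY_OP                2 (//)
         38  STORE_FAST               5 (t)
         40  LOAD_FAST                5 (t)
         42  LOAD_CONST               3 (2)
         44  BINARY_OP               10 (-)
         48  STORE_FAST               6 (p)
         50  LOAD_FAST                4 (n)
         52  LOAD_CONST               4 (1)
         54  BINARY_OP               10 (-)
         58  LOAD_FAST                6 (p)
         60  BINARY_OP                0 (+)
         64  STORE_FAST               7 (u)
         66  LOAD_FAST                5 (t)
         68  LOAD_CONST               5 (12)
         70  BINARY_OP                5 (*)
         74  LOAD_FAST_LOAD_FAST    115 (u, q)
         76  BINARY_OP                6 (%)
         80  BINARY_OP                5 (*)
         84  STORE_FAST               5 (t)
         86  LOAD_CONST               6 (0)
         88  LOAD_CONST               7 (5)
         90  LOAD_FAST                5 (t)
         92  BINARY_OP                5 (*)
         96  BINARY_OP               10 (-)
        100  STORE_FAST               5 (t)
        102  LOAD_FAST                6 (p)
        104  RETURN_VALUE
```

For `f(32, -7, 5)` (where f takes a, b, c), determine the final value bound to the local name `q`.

-35

LOAD_FAST_LOAD_FAST b,c → push -7,5. Stack: [-7, 5]
BINARY_OP * → -7 * 5 = -35. Stack: [-35]
STORE_FAST q → q=-35. Stack: []
LOAD_FAST_LOAD_FAST q,c → push -35,5. Stack: [-35, 5]
BINARY_OP + → -35 + 5 = -30. Stack: [-30]
LOAD_CONST → push 3. Stack: [-30, 3]
LOAD_FAST c → push 5. Stack: [-30, 3, 5]
BINARY_OP % → 3 % 5 = 3. Stack: [-30, 3]
BINARY_OP & → -30 & 3 = 2. Stack: [2]
STORE_FAST n → n=2. Stack: []
LOAD_FAST q → push -35. Stack: [-35]
LOAD_CONST → push 11. Stack: [-35, 11]
BINARY_OP // → -35 // 11 = -4. Stack: [-4]
STORE_FAST t → t=-4. Stack: []
LOAD_FAST t → push -4. Stack: [-4]
LOAD_CONST → push 2. Stack: [-4, 2]
BINARY_OP - → -4 - 2 = -6. Stack: [-6]
STORE_FAST p → p=-6. Stack: []
LOAD_FAST n → push 2. Stack: [2]
LOAD_CONST → push 1. Stack: [2, 1]
BINARY_OP - → 2 - 1 = 1. Stack: [1]
LOAD_FAST p → push -6. Stack: [1, -6]
BINARY_OP + → 1 + -6 = -5. Stack: [-5]
STORE_FAST u → u=-5. Stack: []
LOAD_FAST t → push -4. Stack: [-4]
LOAD_CONST → push 12. Stack: [-4, 12]
BINARY_OP * → -4 * 12 = -48. Stack: [-48]
LOAD_FAST_LOAD_FAST u,q → push -5,-35. Stack: [-48, -5, -35]
BINARY_OP % → -5 % -35 = -5. Stack: [-48, -5]
BINARY_OP * → -48 * -5 = 240. Stack: [240]
STORE_FAST t → t=240. Stack: []
LOAD_CONST → push 0. Stack: [0]
LOAD_CONST → push 5. Stack: [0, 5]
LOAD_FAST t → push 240. Stack: [0, 5, 240]
BINARY_OP * → 5 * 240 = 1200. Stack: [0, 1200]
BINARY_OP - → 0 - 1200 = -1200. Stack: [-1200]
STORE_FAST t → t=-1200. Stack: []
LOAD_FAST p → push -6. Stack: [-6]
RETURN_VALUE → return -6.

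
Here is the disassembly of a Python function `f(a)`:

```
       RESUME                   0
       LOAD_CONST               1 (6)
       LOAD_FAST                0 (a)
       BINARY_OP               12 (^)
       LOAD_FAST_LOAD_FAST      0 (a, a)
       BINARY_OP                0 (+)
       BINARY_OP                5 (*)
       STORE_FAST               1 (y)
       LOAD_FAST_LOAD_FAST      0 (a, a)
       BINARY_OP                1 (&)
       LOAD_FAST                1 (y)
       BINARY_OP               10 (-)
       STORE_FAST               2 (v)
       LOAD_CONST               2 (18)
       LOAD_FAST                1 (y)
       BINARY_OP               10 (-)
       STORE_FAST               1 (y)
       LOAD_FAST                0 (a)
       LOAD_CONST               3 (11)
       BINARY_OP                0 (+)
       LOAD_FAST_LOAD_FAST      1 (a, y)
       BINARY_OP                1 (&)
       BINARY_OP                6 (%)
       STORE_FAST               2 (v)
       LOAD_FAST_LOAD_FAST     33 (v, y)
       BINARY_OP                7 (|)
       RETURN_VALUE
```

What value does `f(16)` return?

-677

LOAD_CONST → push 6. Stack: [6]
LOAD_FAST a → push 16. Stack: [6, 16]
BINARY_OP ^ → 6 ^ 16 = 22. Stack: [22]
LOAD_FAST_LOAD_FAST a,a → push 16,16. Stack: [22, 16, 16]
BINARY_OP + → 16 + 16 = 32. Stack: [22, 32]
BINARY_OP * → 22 * 32 = 704. Stack: [704]
STORE_FAST y → y=704. Stack: []
LOAD_FAST_LOAD_FAST a,a → push 16,16. Stack: [16, 16]
BINARY_OP & → 16 & 16 = 16. Stack: [16]
LOAD_FAST y → push 704. Stack: [16, 704]
BINARY_OP - → 16 - 704 = -688. Stack: [-688]
STORE_FAST v → v=-688. Stack: []
LOAD_CONST → push 18. Stack: [18]
LOAD_FAST y → push 704. Stack: [18, 704]
BINARY_OP - → 18 - 704 = -686. Stack: [-686]
STORE_FAST y → y=-686. Stack: []
LOAD_FAST a → push 16. Stack: [16]
LOAD_CONST → push 11. Stack: [16, 11]
BINARY_OP + → 16 + 11 = 27. Stack: [27]
LOAD_FAST_LOAD_FAST a,y → push 16,-686. Stack: [27, 16, -686]
BINARY_OP & → 16 & -686 = 16. Stack: [27, 16]
BINARY_OP % → 27 % 16 = 11. Stack: [11]
STORE_FAST v → v=11. Stack: []
LOAD_FAST_LOAD_FAST v,y → push 11,-686. Stack: [11, -686]
BINARY_OP | → 11 | -686 = -677. Stack: [-677]
RETURN_VALUE → return -677.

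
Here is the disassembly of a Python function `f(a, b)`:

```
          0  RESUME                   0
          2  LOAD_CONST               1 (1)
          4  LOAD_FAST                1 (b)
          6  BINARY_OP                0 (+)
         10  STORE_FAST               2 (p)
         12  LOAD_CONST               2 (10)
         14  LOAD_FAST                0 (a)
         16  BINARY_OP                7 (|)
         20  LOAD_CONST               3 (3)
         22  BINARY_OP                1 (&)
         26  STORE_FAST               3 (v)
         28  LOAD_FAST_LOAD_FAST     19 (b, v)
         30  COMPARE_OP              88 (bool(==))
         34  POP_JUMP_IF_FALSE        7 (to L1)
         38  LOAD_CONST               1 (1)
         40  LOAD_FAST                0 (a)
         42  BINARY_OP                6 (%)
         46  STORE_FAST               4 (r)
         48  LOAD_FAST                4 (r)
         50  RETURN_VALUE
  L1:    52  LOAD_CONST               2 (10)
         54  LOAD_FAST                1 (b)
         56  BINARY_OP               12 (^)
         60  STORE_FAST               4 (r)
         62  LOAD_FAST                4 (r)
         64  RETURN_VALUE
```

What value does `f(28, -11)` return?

LOAD_CONST → push 1. Stack: [1]
LOAD_FAST b → push -11. Stack: [1, -11]
BINARY_OP + → 1 + -11 = -10. Stack: [-10]
STORE_FAST p → p=-10. Stack: []
LOAD_CONST → push 10. Stack: [10]
LOAD_FAST a → push 28. Stack: [10, 28]
BINARY_OP | → 10 | 28 = 30. Stack: [30]
LOAD_CONST → push 3. Stack: [30, 3]
BINARY_OP & → 30 & 3 = 2. Stack: [2]
STORE_FAST v → v=2. Stack: []
LOAD_FAST_LOAD_FAST b,v → push -11,2. Stack: [-11, 2]
COMPARE_OP bool(==) → -11 vs 2 = False. Stack: [False]
POP_JUMP_IF_FALSE → pop False; jump. Stack: []
LOAD_CONST → push 10. Stack: [10]
LOAD_FAST b → push -11. Stack: [10, -11]
BINARY_OP ^ → 10 ^ -11 = -1. Stack: [-1]
STORE_FAST r → r=-1. Stack: []
LOAD_FAST r → push -1. Stack: [-1]
RETURN_VALUE → return -1.

-1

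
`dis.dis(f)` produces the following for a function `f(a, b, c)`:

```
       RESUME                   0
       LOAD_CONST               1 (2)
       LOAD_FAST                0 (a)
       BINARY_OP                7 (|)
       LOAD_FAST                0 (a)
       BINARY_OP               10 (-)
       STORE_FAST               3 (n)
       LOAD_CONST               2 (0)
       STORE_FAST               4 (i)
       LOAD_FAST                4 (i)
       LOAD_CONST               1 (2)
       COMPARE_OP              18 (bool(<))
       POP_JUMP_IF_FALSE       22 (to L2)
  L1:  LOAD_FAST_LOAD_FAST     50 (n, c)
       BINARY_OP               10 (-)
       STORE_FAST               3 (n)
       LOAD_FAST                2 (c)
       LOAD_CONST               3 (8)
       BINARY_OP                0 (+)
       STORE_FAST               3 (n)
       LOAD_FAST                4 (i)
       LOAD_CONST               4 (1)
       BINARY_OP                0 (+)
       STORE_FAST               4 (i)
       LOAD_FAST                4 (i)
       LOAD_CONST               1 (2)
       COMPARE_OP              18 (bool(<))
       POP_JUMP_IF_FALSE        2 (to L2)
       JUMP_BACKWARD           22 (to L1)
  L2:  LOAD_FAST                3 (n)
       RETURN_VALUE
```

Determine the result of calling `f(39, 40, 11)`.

19

LOAD_CONST → push 2. Stack: [2]
LOAD_FAST a → push 39. Stack: [2, 39]
BINARY_OP | → 2 | 39 = 39. Stack: [39]
LOAD_FAST a → push 39. Stack: [39, 39]
BINARY_OP - → 39 - 39 = 0. Stack: [0]
STORE_FAST n → n=0. Stack: []
LOAD_CONST → push 0. Stack: [0]
STORE_FAST i → i=0. Stack: []
LOAD_FAST i → push 0. Stack: [0]
LOAD_CONST → push 2. Stack: [0, 2]
COMPARE_OP bool(<) → 0 vs 2 = True. Stack: [True]
POP_JUMP_IF_FALSE → pop True; no jump. Stack: []
LOAD_FAST_LOAD_FAST n,c → push 0,11. Stack: [0, 11]
BINARY_OP - → 0 - 11 = -11. Stack: [-11]
STORE_FAST n → n=-11. Stack: []
LOAD_FAST c → push 11. Stack: [11]
LOAD_CONST → push 8. Stack: [11, 8]
BINARY_OP + → 11 + 8 = 19. Stack: [19]
STORE_FAST n → n=19. Stack: []
LOAD_FAST i → push 0. Stack: [0]
LOAD_CONST → push 1. Stack: [0, 1]
BINARY_OP + → 0 + 1 = 1. Stack: [1]
STORE_FAST i → i=1. Stack: []
LOAD_FAST i → push 1. Stack: [1]
LOAD_CONST → push 2. Stack: [1, 2]
COMPARE_OP bool(<) → 1 vs 2 = True. Stack: [True]
POP_JUMP_IF_FALSE → pop True; no jump. Stack: []
LOAD_FAST_LOAD_FAST n,c → push 19,11. Stack: [19, 11]
BINARY_OP - → 19 - 11 = 8. Stack: [8]
STORE_FAST n → n=8. Stack: []
LOAD_FAST c → push 11. Stack: [11]
LOAD_CONST → push 8. Stack: [11, 8]
BINARY_OP + → 11 + 8 = 19. Stack: [19]
STORE_FAST n → n=19. Stack: []
LOAD_FAST i → push 1. Stack: [1]
LOAD_CONST → push 1. Stack: [1, 1]
BINARY_OP + → 1 + 1 = 2. Stack: [2]
STORE_FAST i → i=2. Stack: []
LOAD_FAST i → push 2. Stack: [2]
LOAD_CONST → push 2. Stack: [2, 2]
COMPARE_OP bool(<) → 2 vs 2 = False. Stack: [False]
POP_JUMP_IF_FALSE → pop False; jump. Stack: []
LOAD_FAST n → push 19. Stack: [19]
RETURN_VALUE → return 19.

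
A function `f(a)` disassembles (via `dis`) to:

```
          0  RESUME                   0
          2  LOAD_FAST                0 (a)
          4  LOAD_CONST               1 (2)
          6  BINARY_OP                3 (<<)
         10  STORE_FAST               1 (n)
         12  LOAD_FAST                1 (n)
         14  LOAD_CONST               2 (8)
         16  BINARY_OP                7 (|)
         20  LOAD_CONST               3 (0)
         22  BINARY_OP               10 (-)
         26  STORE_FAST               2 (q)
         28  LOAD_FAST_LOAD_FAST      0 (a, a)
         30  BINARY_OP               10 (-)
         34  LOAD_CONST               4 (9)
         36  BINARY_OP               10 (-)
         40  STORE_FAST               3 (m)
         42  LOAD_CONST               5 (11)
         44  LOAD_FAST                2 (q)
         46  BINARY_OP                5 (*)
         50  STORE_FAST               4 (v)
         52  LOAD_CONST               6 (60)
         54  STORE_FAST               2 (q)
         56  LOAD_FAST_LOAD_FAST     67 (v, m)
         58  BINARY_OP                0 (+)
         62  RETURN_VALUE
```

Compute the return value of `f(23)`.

1003

LOAD_FAST a → push 23. Stack: [23]
LOAD_CONST → push 2. Stack: [23, 2]
BINARY_OP << → 23 << 2 = 92. Stack: [92]
STORE_FAST n → n=92. Stack: []
LOAD_FAST n → push 92. Stack: [92]
LOAD_CONST → push 8. Stack: [92, 8]
BINARY_OP | → 92 | 8 = 92. Stack: [92]
LOAD_CONST → push 0. Stack: [92, 0]
BINARY_OP - → 92 - 0 = 92. Stack: [92]
STORE_FAST q → q=92. Stack: []
LOAD_FAST_LOAD_FAST a,a → push 23,23. Stack: [23, 23]
BINARY_OP - → 23 - 23 = 0. Stack: [0]
LOAD_CONST → push 9. Stack: [0, 9]
BINARY_OP - → 0 - 9 = -9. Stack: [-9]
STORE_FAST m → m=-9. Stack: []
LOAD_CONST → push 11. Stack: [11]
LOAD_FAST q → push 92. Stack: [11, 92]
BINARY_OP * → 11 * 92 = 1012. Stack: [1012]
STORE_FAST v → v=1012. Stack: []
LOAD_CONST → push 60. Stack: [60]
STORE_FAST q → q=60. Stack: []
LOAD_FAST_LOAD_FAST v,m → push 1012,-9. Stack: [1012, -9]
BINARY_OP + → 1012 + -9 = 1003. Stack: [1003]
RETURN_VALUE → return 1003.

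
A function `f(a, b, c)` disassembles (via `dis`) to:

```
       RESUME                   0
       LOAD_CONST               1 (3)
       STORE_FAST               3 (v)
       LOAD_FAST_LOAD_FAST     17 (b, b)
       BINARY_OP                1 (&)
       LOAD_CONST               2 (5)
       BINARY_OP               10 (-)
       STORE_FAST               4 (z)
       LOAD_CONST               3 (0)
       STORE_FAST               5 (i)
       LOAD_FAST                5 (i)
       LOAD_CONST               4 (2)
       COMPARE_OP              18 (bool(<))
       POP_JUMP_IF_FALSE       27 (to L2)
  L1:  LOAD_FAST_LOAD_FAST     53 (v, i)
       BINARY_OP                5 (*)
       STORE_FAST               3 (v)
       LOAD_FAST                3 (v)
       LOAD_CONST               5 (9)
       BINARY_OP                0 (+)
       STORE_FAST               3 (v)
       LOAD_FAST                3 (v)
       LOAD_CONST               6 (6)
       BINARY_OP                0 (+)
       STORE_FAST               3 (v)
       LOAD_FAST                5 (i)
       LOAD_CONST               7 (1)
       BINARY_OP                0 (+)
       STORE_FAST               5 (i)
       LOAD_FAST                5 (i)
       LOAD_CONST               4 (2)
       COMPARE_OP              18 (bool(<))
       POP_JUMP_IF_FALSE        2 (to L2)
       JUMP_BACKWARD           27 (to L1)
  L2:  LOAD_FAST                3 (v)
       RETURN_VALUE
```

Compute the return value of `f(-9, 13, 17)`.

LOAD_CONST → push 3. Stack: [3]
STORE_FAST v → v=3. Stack: []
LOAD_FAST_LOAD_FAST b,b → push 13,13. Stack: [13, 13]
BINARY_OP & → 13 & 13 = 13. Stack: [13]
LOAD_CONST → push 5. Stack: [13, 5]
BINARY_OP - → 13 - 5 = 8. Stack: [8]
STORE_FAST z → z=8. Stack: []
LOAD_CONST → push 0. Stack: [0]
STORE_FAST i → i=0. Stack: []
LOAD_FAST i → push 0. Stack: [0]
LOAD_CONST → push 2. Stack: [0, 2]
COMPARE_OP bool(<) → 0 vs 2 = True. Stack: [True]
POP_JUMP_IF_FALSE → pop True; no jump. Stack: []
LOAD_FAST_LOAD_FAST v,i → push 3,0. Stack: [3, 0]
BINARY_OP * → 3 * 0 = 0. Stack: [0]
STORE_FAST v → v=0. Stack: []
LOAD_FAST v → push 0. Stack: [0]
LOAD_CONST → push 9. Stack: [0, 9]
BINARY_OP + → 0 + 9 = 9. Stack: [9]
STORE_FAST v → v=9. Stack: []
LOAD_FAST v → push 9. Stack: [9]
LOAD_CONST → push 6. Stack: [9, 6]
BINARY_OP + → 9 + 6 = 15. Stack: [15]
STORE_FAST v → v=15. Stack: []
LOAD_FAST i → push 0. Stack: [0]
LOAD_CONST → push 1. Stack: [0, 1]
BINARY_OP + → 0 + 1 = 1. Stack: [1]
STORE_FAST i → i=1. Stack: []
LOAD_FAST i → push 1. Stack: [1]
LOAD_CONST → push 2. Stack: [1, 2]
COMPARE_OP bool(<) → 1 vs 2 = True. Stack: [True]
POP_JUMP_IF_FALSE → pop True; no jump. Stack: []
LOAD_FAST_LOAD_FAST v,i → push 15,1. Stack: [15, 1]
BINARY_OP * → 15 * 1 = 15. Stack: [15]
STORE_FAST v → v=15. Stack: []
LOAD_FAST v → push 15. Stack: [15]
LOAD_CONST → push 9. Stack: [15, 9]
BINARY_OP + → 15 + 9 = 24. Stack: [24]
STORE_FAST v → v=24. Stack: []
LOAD_FAST v → push 24. Stack: [24]
LOAD_CONST → push 6. Stack: [24, 6]
BINARY_OP + → 24 + 6 = 30. Stack: [30]
STORE_FAST v → v=30. Stack: []
LOAD_FAST i → push 1. Stack: [1]
LOAD_CONST → push 1. Stack: [1, 1]
BINARY_OP + → 1 + 1 = 2. Stack: [2]
STORE_FAST i → i=2. Stack: []
LOAD_FAST i → push 2. Stack: [2]
LOAD_CONST → push 2. Stack: [2, 2]
COMPARE_OP bool(<) → 2 vs 2 = False. Stack: [False]
POP_JUMP_IF_FALSE → pop False; jump. Stack: []
LOAD_FAST v → push 30. Stack: [30]
RETURN_VALUE → return 30.

30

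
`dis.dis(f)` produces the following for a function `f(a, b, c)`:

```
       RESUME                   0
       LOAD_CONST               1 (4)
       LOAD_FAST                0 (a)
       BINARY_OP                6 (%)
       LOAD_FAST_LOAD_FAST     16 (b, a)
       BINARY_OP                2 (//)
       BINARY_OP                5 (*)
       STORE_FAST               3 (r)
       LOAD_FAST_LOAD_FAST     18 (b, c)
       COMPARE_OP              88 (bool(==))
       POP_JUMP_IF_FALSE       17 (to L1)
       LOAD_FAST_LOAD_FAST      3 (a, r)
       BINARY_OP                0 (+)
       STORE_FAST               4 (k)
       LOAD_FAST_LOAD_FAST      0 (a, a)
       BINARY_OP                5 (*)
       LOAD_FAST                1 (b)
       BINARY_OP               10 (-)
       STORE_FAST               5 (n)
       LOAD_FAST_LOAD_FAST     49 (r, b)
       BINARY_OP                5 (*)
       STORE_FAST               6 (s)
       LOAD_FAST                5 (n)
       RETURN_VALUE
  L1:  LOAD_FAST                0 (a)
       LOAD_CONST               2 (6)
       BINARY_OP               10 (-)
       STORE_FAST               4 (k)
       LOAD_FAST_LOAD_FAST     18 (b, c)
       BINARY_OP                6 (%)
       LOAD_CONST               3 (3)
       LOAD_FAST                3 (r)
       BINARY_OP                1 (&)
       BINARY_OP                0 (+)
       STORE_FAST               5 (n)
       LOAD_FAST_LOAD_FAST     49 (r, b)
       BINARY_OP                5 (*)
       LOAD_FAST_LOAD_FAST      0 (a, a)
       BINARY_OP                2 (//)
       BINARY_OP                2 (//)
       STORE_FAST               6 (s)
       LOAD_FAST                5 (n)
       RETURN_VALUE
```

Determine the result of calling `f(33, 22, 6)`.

LOAD_CONST → push 4. Stack: [4]
LOAD_FAST a → push 33. Stack: [4, 33]
BINARY_OP % → 4 % 33 = 4. Stack: [4]
LOAD_FAST_LOAD_FAST b,a → push 22,33. Stack: [4, 22, 33]
BINARY_OP // → 22 // 33 = 0. Stack: [4, 0]
BINARY_OP * → 4 * 0 = 0. Stack: [0]
STORE_FAST r → r=0. Stack: []
LOAD_FAST_LOAD_FAST b,c → push 22,6. Stack: [22, 6]
COMPARE_OP bool(==) → 22 vs 6 = False. Stack: [False]
POP_JUMP_IF_FALSE → pop False; jump. Stack: []
LOAD_FAST a → push 33. Stack: [33]
LOAD_CONST → push 6. Stack: [33, 6]
BINARY_OP - → 33 - 6 = 27. Stack: [27]
STORE_FAST k → k=27. Stack: []
LOAD_FAST_LOAD_FAST b,c → push 22,6. Stack: [22, 6]
BINARY_OP % → 22 % 6 = 4. Stack: [4]
LOAD_CONST → push 3. Stack: [4, 3]
LOAD_FAST r → push 0. Stack: [4, 3, 0]
BINARY_OP & → 3 & 0 = 0. Stack: [4, 0]
BINARY_OP + → 4 + 0 = 4. Stack: [4]
STORE_FAST n → n=4. Stack: []
LOAD_FAST_LOAD_FAST r,b → push 0,22. Stack: [0, 22]
BINARY_OP * → 0 * 22 = 0. Stack: [0]
LOAD_FAST_LOAD_FAST a,a → push 33,33. Stack: [0, 33, 33]
BINARY_OP // → 33 // 33 = 1. Stack: [0, 1]
BINARY_OP // → 0 // 1 = 0. Stack: [0]
STORE_FAST s → s=0. Stack: []
LOAD_FAST n → push 4. Stack: [4]
RETURN_VALUE → return 4.

4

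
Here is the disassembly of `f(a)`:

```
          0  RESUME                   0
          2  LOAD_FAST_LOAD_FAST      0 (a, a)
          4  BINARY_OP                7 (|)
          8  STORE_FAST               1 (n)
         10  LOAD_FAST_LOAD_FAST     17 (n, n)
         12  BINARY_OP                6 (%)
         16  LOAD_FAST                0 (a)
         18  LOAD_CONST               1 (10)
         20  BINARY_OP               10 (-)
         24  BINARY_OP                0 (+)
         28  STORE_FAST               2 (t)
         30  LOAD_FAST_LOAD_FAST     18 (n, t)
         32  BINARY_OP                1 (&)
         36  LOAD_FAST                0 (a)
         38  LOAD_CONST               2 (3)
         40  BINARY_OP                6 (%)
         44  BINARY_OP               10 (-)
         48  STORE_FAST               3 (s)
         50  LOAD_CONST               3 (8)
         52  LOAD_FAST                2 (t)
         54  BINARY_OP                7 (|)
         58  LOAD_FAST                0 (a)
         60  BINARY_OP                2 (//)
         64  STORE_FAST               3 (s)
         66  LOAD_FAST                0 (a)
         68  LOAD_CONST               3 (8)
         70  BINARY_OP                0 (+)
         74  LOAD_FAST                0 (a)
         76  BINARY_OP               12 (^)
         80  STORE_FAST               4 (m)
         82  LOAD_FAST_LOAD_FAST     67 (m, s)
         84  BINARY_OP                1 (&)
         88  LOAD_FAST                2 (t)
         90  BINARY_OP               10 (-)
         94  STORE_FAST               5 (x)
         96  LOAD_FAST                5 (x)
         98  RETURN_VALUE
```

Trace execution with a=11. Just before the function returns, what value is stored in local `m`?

LOAD_FAST_LOAD_FAST a,a → push 11,11. Stack: [11, 11]
BINARY_OP | → 11 | 11 = 11. Stack: [11]
STORE_FAST n → n=11. Stack: []
LOAD_FAST_LOAD_FAST n,n → push 11,11. Stack: [11, 11]
BINARY_OP % → 11 % 11 = 0. Stack: [0]
LOAD_FAST a → push 11. Stack: [0, 11]
LOAD_CONST → push 10. Stack: [0, 11, 10]
BINARY_OP - → 11 - 10 = 1. Stack: [0, 1]
BINARY_OP + → 0 + 1 = 1. Stack: [1]
STORE_FAST t → t=1. Stack: []
LOAD_FAST_LOAD_FAST n,t → push 11,1. Stack: [11, 1]
BINARY_OP & → 11 & 1 = 1. Stack: [1]
LOAD_FAST a → push 11. Stack: [1, 11]
LOAD_CONST → push 3. Stack: [1, 11, 3]
BINARY_OP % → 11 % 3 = 2. Stack: [1, 2]
BINARY_OP - → 1 - 2 = -1. Stack: [-1]
STORE_FAST s → s=-1. Stack: []
LOAD_CONST → push 8. Stack: [8]
LOAD_FAST t → push 1. Stack: [8, 1]
BINARY_OP | → 8 | 1 = 9. Stack: [9]
LOAD_FAST a → push 11. Stack: [9, 11]
BINARY_OP // → 9 // 11 = 0. Stack: [0]
STORE_FAST s → s=0. Stack: []
LOAD_FAST a → push 11. Stack: [11]
LOAD_CONST → push 8. Stack: [11, 8]
BINARY_OP + → 11 + 8 = 19. Stack: [19]
LOAD_FAST a → push 11. Stack: [19, 11]
BINARY_OP ^ → 19 ^ 11 = 24. Stack: [24]
STORE_FAST m → m=24. Stack: []
LOAD_FAST_LOAD_FAST m,s → push 24,0. Stack: [24, 0]
BINARY_OP & → 24 & 0 = 0. Stack: [0]
LOAD_FAST t → push 1. Stack: [0, 1]
BINARY_OP - → 0 - 1 = -1. Stack: [-1]
STORE_FAST x → x=-1. Stack: []
LOAD_FAST x → push -1. Stack: [-1]
RETURN_VALUE → return -1.

24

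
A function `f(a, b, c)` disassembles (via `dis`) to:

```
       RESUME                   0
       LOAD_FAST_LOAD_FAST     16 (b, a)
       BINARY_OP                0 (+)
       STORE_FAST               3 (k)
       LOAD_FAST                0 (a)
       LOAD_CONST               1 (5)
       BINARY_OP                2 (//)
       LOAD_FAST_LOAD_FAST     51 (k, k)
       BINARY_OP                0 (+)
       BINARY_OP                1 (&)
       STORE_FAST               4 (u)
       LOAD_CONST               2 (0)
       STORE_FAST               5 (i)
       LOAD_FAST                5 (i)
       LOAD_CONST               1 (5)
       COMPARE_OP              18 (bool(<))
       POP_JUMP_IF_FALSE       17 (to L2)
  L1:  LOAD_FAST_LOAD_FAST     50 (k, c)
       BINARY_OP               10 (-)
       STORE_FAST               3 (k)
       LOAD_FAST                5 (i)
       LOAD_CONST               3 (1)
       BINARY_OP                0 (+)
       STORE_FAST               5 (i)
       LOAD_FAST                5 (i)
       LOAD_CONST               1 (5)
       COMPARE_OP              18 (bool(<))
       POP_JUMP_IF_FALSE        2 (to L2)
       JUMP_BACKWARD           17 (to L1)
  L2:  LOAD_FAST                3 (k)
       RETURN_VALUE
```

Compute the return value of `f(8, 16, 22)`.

LOAD_FAST_LOAD_FAST b,a → push 16,8
BINARY_OP + → 16 + 8 = 24
STORE_FAST k → k=24
LOAD_FAST a → push 8
LOAD_CONST → push 5
BINARY_OP // → 8 // 5 = 1
LOAD_FAST_LOAD_FAST k,k → push 24,24
BINARY_OP + → 24 + 24 = 48
BINARY_OP & → 1 & 48 = 0
STORE_FAST u → u=0
LOAD_CONST → push 0
STORE_FAST i → i=0
LOAD_FAST i → push 0
LOAD_CONST → push 5
COMPARE_OP bool(<) → 0 vs 5 = True
POP_JUMP_IF_FALSE → pop True; no jump
LOAD_FAST_LOAD_FAST k,c → push 24,22
BINARY_OP - → 24 - 22 = 2
STORE_FAST k → k=2
LOAD_FAST i → push 0
LOAD_CONST → push 1
BINARY_OP + → 0 + 1 = 1
STORE_FAST i → i=1
LOAD_FAST i → push 1
LOAD_CONST → push 5
COMPARE_OP bool(<) → 1 vs 5 = True
POP_JUMP_IF_FALSE → pop True; no jump
LOAD_FAST_LOAD_FAST k,c → push 2,22
BINARY_OP - → 2 - 22 = -20
STORE_FAST k → k=-20
LOAD_FAST i → push 1
LOAD_CONST → push 1
BINARY_OP + → 1 + 1 = 2
STORE_FAST i → i=2
LOAD_FAST i → push 2
LOAD_CONST → push 5
COMPARE_OP bool(<) → 2 vs 5 = True
POP_JUMP_IF_FALSE → pop True; no jump
LOAD_FAST_LOAD_FAST k,c → push -20,22
BINARY_OP - → -20 - 22 = -42
STORE_FAST k → k=-42
LOAD_FAST i → push 2
LOAD_CONST → push 1
BINARY_OP + → 2 + 1 = 3
STORE_FAST i → i=3
LOAD_FAST i → push 3
LOAD_CONST → push 5
COMPARE_OP bool(<) → 3 vs 5 = True
POP_JUMP_IF_FALSE → pop True; no jump
LOAD_FAST_LOAD_FAST k,c → push -42,22
BINARY_OP - → -42 - 22 = -64
STORE_FAST k → k=-64
LOAD_FAST i → push 3
LOAD_CONST → push 1
BINARY_OP + → 3 + 1 = 4
STORE_FAST i → i=4
LOAD_FAST i → push 4
LOAD_CONST → push 5
COMPARE_OP bool(<) → 4 vs 5 = True
POP_JUMP_IF_FALSE → pop True; no jump
LOAD_FAST_LOAD_FAST k,c → push -64,22
BINARY_OP - → -64 - 22 = -86
STORE_FAST k → k=-86
LOAD_FAST i → push 4
LOAD_CONST → push 1
BINARY_OP + → 4 + 1 = 5
STORE_FAST i → i=5
LOAD_FAST i → push 5
LOAD_CONST → push 5
COMPARE_OP bool(<) → 5 vs 5 = False
POP_JUMP_IF_FALSE → pop False; jump
LOAD_FAST k → push -86
RETURN_VALUE → return -86.

-86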